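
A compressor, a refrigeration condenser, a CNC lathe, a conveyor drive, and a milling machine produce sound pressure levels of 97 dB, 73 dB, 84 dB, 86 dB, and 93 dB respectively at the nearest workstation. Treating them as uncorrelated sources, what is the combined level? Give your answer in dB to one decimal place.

98.9 dB

For uncorrelated sources the intensities add, so convert each level to linear form, sum, and take 10·log₁₀ of the total.
Σ 10^(L/10) = 10^(97/10) + 10^(73/10) + 10^(84/10) + 10^(86/10) + 10^(93/10) = 7.676e+09.
L_total = 10·log₁₀(7.676e+09) = 98.85 dB.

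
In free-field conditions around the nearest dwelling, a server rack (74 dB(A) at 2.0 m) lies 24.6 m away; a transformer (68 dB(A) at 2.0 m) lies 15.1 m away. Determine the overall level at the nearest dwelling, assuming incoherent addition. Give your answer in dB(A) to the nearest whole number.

54 dB(A)

Propagate each source to the receiver with L = L_ref − 20·log₁₀(r/r_ref), then add intensities.
server rack: 74 − 20·log₁₀(24.6/2.0) = 74 − 21.80 = 52.20 dB(A).
transformer: 68 − 20·log₁₀(15.1/2.0) = 68 − 17.56 = 50.44 dB(A).
Σ 10^(L/10) = 2.767e+05 → L_total = 10·log₁₀(2.767e+05) = 54.42 dB(A).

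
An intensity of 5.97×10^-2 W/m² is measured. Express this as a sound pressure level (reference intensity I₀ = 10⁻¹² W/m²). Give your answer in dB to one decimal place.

L = 10·log₁₀(I/I₀) = 10·log₁₀(5.97×10^-2/10⁻¹²) = 10·log₁₀(5.97×10^10).
L = 10·(0.7760 + 10) = 107.76 dB.

107.8 dB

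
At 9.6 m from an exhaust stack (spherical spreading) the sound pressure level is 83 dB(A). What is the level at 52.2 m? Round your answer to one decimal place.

For a point source, L₂ = L₁ − 20·log₁₀(r₂/r₁).
L₂ = 83 − 20·log₁₀(52.2/9.6) = 83 − 14.708 = 68.29 dB(A).

68.3 dB(A)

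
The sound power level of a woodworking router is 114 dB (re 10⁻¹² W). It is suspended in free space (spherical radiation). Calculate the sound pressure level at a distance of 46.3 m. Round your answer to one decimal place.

69.7 dB

Free-field spherical radiation: L_p = L_w − 10·log₁₀(4π·r²), r = 46.3 m.
4π·r² = 2.694e+04 m², 10·log₁₀ of that is 44.304 dB.
L_p = 114 − 44.304 = 69.70 dB.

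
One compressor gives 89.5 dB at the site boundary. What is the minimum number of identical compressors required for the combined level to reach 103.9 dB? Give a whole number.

28

Need L₁ + 10·log₁₀ N ≥ 103.9, i.e. log₁₀ N ≥ 1.44.
N ≥ 10^(14.4/10) = 27.542, so N = 28.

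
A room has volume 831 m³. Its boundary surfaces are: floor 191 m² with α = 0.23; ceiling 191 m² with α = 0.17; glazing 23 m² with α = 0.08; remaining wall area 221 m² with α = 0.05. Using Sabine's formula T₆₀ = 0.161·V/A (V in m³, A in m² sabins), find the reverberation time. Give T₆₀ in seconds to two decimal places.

Total absorption A = 191·0.23 + 191·0.17 + 23·0.08 + 221·0.05 = 89.29 m² sabins.
T₆₀ = 0.161·V/A = 0.161·831/89.29 = 1.498 s.

1.50 s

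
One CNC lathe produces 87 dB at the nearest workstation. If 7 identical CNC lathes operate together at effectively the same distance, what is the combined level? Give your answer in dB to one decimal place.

95.5 dB

N identical incoherent sources raise the level by 10·log₁₀ N.
L_total = 87 + 10·log₁₀(7) = 87 + 8.451 = 95.45 dB.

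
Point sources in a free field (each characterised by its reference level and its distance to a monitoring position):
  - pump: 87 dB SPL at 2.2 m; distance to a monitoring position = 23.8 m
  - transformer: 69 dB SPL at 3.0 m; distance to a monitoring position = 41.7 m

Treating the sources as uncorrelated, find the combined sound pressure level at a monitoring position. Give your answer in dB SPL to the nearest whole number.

Apply inverse-square spreading to bring every level to the receiver, then sum 10^(L/10).
pump: 87 − 20·log₁₀(23.8/2.2) = 87 − 20.68 = 66.32 dB SPL.
transformer: 69 − 20·log₁₀(41.7/3.0) = 69 − 22.86 = 46.14 dB SPL.
Σ 10^(L/10) = 4.324e+06 → L_total = 10·log₁₀(4.324e+06) = 66.36 dB SPL.

66 dB SPL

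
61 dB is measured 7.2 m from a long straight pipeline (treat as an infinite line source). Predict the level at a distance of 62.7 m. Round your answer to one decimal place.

Cylindrical spreading from a line source gives a 10·log₁₀(r₂/r₁) drop.
L₂ = 61 − 10·log₁₀(62.7/7.2) = 61 − 9.399 = 51.60 dB.

51.6 dB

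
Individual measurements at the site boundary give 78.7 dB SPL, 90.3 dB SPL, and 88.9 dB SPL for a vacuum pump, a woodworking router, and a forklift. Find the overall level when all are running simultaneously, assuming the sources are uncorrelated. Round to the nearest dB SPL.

For uncorrelated sources the intensities add, so convert each level to linear form, sum, and take 10·log₁₀ of the total.
Σ 10^(L/10) = 10^(78.7/10) + 10^(90.3/10) + 10^(88.9/10) = 1.922e+09.
L_total = 10·log₁₀(1.922e+09) = 92.84 dB SPL.

93 dB SPL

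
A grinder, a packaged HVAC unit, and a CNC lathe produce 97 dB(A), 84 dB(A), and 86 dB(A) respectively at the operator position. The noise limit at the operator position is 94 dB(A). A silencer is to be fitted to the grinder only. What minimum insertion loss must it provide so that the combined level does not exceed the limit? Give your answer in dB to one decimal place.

4.3 dB

The untreated sources together contribute 10^(84/10) + 10^(86/10) = 6.493e+08, i.e. 88.12 dB(A).
To meet 94 dB(A) overall, the treated grinder may contribute at most 10^(94/10) − 6.493e+08 = 1.863e+09, i.e. 92.70 dB(A).
Required insertion loss = 97 − 92.70 = 4.30 dB.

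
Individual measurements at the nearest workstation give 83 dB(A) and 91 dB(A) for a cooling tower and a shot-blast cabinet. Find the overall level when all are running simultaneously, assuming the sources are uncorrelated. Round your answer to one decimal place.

For uncorrelated sources the intensities add, so convert each level to linear form, sum, and take 10·log₁₀ of the total.
Σ 10^(L/10) = 10^(83/10) + 10^(91/10) = 1.458e+09.
L_total = 10·log₁₀(1.458e+09) = 91.64 dB(A).

91.6 dB(A)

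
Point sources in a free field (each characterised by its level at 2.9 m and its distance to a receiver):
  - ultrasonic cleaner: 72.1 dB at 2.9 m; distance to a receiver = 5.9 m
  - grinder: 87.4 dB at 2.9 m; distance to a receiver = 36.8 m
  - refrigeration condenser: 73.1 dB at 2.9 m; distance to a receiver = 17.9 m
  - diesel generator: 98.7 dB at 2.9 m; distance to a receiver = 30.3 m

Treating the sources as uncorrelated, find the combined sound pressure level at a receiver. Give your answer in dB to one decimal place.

Propagate each source to the receiver with L = L_ref − 20·log₁₀(r/r_ref), then add intensities.
ultrasonic cleaner: 72.1 − 20·log₁₀(5.9/2.9) = 72.1 − 6.17 = 65.93 dB.
grinder: 87.4 − 20·log₁₀(36.8/2.9) = 87.4 − 22.07 = 65.33 dB.
refrigeration condenser: 73.1 − 20·log₁₀(17.9/2.9) = 73.1 − 15.81 = 57.29 dB.
diesel generator: 98.7 − 20·log₁₀(30.3/2.9) = 98.7 − 20.38 = 78.32 dB.
Σ 10^(L/10) = 7.577e+07 → L_total = 10·log₁₀(7.577e+07) = 78.80 dB.

78.8 dB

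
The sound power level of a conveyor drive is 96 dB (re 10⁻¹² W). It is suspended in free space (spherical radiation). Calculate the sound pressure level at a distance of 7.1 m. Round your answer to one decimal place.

68.0 dB

The power spreads over a sphere of area 4π·r², so L_p = L_w − 10·log₁₀(4π·r²).
4π·r² = 633.5 m², 10·log₁₀ of that is 28.017 dB.
L_p = 96 − 28.017 = 67.98 dB.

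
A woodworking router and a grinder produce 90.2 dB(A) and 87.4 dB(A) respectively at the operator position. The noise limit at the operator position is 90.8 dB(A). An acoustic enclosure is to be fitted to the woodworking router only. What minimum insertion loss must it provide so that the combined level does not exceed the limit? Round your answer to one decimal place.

2.1 dB

Everything except the woodworking router sums to 10^(87.4/10) = 5.495e+08 in linear terms, 87.40 dB(A).
To meet 90.8 dB(A) overall, the treated woodworking router may contribute at most 10^(90.8/10) − 5.495e+08 = 6.527e+08, i.e. 88.15 dB(A).
Required insertion loss = 90.2 − 88.15 = 2.05 dB.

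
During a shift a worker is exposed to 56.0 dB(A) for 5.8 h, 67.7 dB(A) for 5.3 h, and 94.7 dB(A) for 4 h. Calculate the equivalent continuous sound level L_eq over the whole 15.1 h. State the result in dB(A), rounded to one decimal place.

Weight each interval's intensity by its duration and average over T = 15.1 h:
Σ tᵢ·10^(Lᵢ/10) = 5.8·10^(56.0/10) + 5.3·10^(67.7/10) + 4·10^(94.7/10) = 1.184e+10.
L_eq = 10·log₁₀(1.184e+10/15.1) = 88.94 dB(A).

88.9 dB(A)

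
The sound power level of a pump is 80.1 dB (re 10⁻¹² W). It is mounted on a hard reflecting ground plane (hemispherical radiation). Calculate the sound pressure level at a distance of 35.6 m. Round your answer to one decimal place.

The power spreads over a hemisphere of area 2π·r², so L_p = L_w − 10·log₁₀(2π·r²).
2π·r² = 7963 m², 10·log₁₀ of that is 39.011 dB.
L_p = 80.1 − 39.011 = 41.09 dB.

41.1 dB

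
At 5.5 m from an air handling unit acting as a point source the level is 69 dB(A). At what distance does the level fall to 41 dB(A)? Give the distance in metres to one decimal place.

The 28.0 dB drop corresponds to a distance ratio of 10^(28.0/20) for a point source.
r₂ = 5.5·10^((69−41)/20) = 5.5·10^(28.0/20) = 138.15 m.

138.2 m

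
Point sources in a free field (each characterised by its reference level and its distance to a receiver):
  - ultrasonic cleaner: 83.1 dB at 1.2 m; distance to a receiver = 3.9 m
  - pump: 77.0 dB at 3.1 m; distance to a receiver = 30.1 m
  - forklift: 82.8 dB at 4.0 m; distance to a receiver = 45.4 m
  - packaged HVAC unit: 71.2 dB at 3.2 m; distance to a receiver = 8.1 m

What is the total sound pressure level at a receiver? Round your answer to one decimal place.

73.7 dB

Apply inverse-square spreading to bring every level to the receiver, then sum 10^(L/10).
ultrasonic cleaner: 83.1 − 20·log₁₀(3.9/1.2) = 83.1 − 10.24 = 72.86 dB.
pump: 77.0 − 20·log₁₀(30.1/3.1) = 77.0 − 19.74 = 57.26 dB.
forklift: 82.8 − 20·log₁₀(45.4/4.0) = 82.8 − 21.10 = 61.70 dB.
packaged HVAC unit: 71.2 − 20·log₁₀(8.1/3.2) = 71.2 − 8.07 = 63.13 dB.
Σ 10^(L/10) = 2.340e+07 → L_total = 10·log₁₀(2.340e+07) = 73.69 dB.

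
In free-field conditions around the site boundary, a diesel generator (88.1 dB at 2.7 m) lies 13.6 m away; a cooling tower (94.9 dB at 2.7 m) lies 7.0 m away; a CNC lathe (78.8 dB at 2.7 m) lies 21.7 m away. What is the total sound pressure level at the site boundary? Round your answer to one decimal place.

86.9 dB

First find each source's level at the receiver (point-source: −20·log₁₀(r/r_ref)), then combine on an intensity basis.
diesel generator: 88.1 − 20·log₁₀(13.6/2.7) = 88.1 − 14.04 = 74.06 dB.
cooling tower: 94.9 − 20·log₁₀(7.0/2.7) = 94.9 − 8.27 = 86.63 dB.
CNC lathe: 78.8 − 20·log₁₀(21.7/2.7) = 78.8 − 18.10 = 60.70 dB.
Σ 10^(L/10) = 4.864e+08 → L_total = 10·log₁₀(4.864e+08) = 86.87 dB.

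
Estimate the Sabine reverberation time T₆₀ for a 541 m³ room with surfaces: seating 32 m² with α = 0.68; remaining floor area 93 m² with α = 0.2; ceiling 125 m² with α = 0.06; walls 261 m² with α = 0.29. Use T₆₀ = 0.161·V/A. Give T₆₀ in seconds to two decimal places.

0.70 s

Total absorption A = 32·0.68 + 93·0.2 + 125·0.06 + 261·0.29 = 123.55 m² sabins.
T₆₀ = 0.161·V/A = 0.161·541/123.55 = 0.705 s.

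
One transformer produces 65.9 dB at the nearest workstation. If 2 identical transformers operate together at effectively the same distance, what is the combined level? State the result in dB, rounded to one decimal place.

N identical incoherent sources raise the level by 10·log₁₀ N.
L_total = 65.9 + 10·log₁₀(2) = 65.9 + 3.010 = 68.91 dB.

68.9 dB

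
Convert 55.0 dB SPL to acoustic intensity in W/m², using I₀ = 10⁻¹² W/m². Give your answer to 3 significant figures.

I/I₀ = 10^(55.0/10) = 3.162e+05, so I = 3.162e+05 × 10⁻¹² W/m².

3.16e-07 W/m²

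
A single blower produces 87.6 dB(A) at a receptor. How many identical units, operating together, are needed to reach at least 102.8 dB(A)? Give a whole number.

Need L₁ + 10·log₁₀ N ≥ 102.8, i.e. log₁₀ N ≥ 1.52.
N ≥ 10^(15.2/10) = 33.113, so N = 34.

34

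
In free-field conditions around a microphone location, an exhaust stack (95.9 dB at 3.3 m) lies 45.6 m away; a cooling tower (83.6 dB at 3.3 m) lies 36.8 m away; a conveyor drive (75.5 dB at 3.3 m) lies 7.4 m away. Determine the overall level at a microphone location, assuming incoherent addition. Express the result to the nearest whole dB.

Apply inverse-square spreading to bring every level to the receiver, then sum 10^(L/10).
exhaust stack: 95.9 − 20·log₁₀(45.6/3.3) = 95.9 − 22.81 = 73.09 dB.
cooling tower: 83.6 − 20·log₁₀(36.8/3.3) = 83.6 − 20.95 = 62.65 dB.
conveyor drive: 75.5 − 20·log₁₀(7.4/3.3) = 75.5 − 7.01 = 68.49 dB.
Σ 10^(L/10) = 2.927e+07 → L_total = 10·log₁₀(2.927e+07) = 74.66 dB.

75 dB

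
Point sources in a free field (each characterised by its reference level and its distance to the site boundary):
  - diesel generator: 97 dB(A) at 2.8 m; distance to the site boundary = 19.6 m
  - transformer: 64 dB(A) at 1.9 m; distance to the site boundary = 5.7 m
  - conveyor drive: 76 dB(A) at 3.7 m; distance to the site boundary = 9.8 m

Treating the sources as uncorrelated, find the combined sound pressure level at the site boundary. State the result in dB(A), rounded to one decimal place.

80.3 dB(A)

Propagate each source to the receiver with L = L_ref − 20·log₁₀(r/r_ref), then add intensities.
diesel generator: 97 − 20·log₁₀(19.6/2.8) = 97 − 16.90 = 80.10 dB(A).
transformer: 64 − 20·log₁₀(5.7/1.9) = 64 − 9.54 = 54.46 dB(A).
conveyor drive: 76 − 20·log₁₀(9.8/3.7) = 76 − 8.46 = 67.54 dB(A).
Σ 10^(L/10) = 1.082e+08 → L_total = 10·log₁₀(1.082e+08) = 80.34 dB(A).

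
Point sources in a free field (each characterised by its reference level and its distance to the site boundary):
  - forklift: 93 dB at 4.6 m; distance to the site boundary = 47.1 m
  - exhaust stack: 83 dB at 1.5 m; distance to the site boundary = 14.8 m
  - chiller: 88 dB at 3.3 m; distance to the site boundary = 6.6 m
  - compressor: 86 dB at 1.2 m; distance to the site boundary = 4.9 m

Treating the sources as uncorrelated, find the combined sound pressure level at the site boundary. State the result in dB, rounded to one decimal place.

83.1 dB

Apply inverse-square spreading to bring every level to the receiver, then sum 10^(L/10).
forklift: 93 − 20·log₁₀(47.1/4.6) = 93 − 20.21 = 72.79 dB.
exhaust stack: 83 − 20·log₁₀(14.8/1.5) = 83 − 19.88 = 63.12 dB.
chiller: 88 − 20·log₁₀(6.6/3.3) = 88 − 6.02 = 81.98 dB.
compressor: 86 − 20·log₁₀(4.9/1.2) = 86 − 12.22 = 73.78 dB.
Σ 10^(L/10) = 2.027e+08 → L_total = 10·log₁₀(2.027e+08) = 83.07 dB.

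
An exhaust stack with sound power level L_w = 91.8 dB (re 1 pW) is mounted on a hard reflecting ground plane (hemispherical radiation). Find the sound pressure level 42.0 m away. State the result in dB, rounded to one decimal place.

Free-field hemispherical radiation: L_p = L_w − 10·log₁₀(2π·r²), r = 42.0 m.
2π·r² = 1.108e+04 m², 10·log₁₀ of that is 40.447 dB.
L_p = 91.8 − 40.447 = 51.35 dB.

51.4 dB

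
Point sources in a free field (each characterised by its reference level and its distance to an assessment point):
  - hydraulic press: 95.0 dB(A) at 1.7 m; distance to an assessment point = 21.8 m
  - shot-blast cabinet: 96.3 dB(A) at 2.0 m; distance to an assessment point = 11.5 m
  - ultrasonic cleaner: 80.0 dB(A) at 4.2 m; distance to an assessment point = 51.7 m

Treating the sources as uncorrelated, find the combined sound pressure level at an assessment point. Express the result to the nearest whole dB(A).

First find each source's level at the receiver (point-source: −20·log₁₀(r/r_ref)), then combine on an intensity basis.
hydraulic press: 95.0 − 20·log₁₀(21.8/1.7) = 95.0 − 22.16 = 72.84 dB(A).
shot-blast cabinet: 96.3 − 20·log₁₀(11.5/2.0) = 96.3 − 15.19 = 81.11 dB(A).
ultrasonic cleaner: 80.0 − 20·log₁₀(51.7/4.2) = 80.0 − 21.80 = 58.20 dB(A).
Σ 10^(L/10) = 1.489e+08 → L_total = 10·log₁₀(1.489e+08) = 81.73 dB(A).

82 dB(A)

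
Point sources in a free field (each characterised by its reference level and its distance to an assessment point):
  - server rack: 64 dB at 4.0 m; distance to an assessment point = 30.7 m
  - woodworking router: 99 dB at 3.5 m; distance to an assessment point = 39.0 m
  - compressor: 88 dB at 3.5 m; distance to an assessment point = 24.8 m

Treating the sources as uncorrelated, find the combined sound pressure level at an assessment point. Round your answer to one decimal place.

78.8 dB

First find each source's level at the receiver (point-source: −20·log₁₀(r/r_ref)), then combine on an intensity basis.
server rack: 64 − 20·log₁₀(30.7/4.0) = 64 − 17.70 = 46.30 dB.
woodworking router: 99 − 20·log₁₀(39.0/3.5) = 99 − 20.94 = 78.06 dB.
compressor: 88 − 20·log₁₀(24.8/3.5) = 88 − 17.01 = 70.99 dB.
Σ 10^(L/10) = 7.658e+07 → L_total = 10·log₁₀(7.658e+07) = 78.84 dB.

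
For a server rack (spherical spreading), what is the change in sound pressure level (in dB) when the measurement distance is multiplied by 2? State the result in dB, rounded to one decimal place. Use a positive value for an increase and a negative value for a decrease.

-6.0 dB

With spherical spreading the level changes by −20·log₁₀(r₂/r₁).
ΔL = −20·log₁₀(2) = -6.02 dB.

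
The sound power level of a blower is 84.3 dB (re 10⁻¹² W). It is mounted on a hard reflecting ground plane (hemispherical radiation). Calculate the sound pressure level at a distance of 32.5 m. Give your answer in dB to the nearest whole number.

L_p = L_w − 10·log₁₀(2π·r²) with r = 32.5 m.
2π·r² = 6637 m², 10·log₁₀ of that is 38.219 dB.
L_p = 84.3 − 38.219 = 46.08 dB.

46 dB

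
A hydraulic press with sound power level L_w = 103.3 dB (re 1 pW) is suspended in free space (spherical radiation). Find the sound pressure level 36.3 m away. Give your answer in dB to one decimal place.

Free-field spherical radiation: L_p = L_w − 10·log₁₀(4π·r²), r = 36.3 m.
4π·r² = 1.656e+04 m², 10·log₁₀ of that is 42.190 dB.
L_p = 103.3 − 42.190 = 61.11 dB.

61.1 dB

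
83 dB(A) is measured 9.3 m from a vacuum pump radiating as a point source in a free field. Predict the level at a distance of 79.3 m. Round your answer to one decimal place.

For a point source, L₂ = L₁ − 20·log₁₀(r₂/r₁).
L₂ = 83 − 20·log₁₀(79.3/9.3) = 83 − 18.616 = 64.38 dB(A).

64.4 dB(A)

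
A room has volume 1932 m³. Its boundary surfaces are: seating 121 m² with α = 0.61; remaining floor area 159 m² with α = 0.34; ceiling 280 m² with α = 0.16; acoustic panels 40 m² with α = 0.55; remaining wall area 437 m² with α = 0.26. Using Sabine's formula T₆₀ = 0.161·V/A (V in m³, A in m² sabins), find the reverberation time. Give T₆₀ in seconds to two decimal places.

1.01 s

Total absorption A = 121·0.61 + 159·0.34 + 280·0.16 + 40·0.55 + 437·0.26 = 308.29 m² sabins.
T₆₀ = 0.161 × 1932 / 308.29 = 1.009 s.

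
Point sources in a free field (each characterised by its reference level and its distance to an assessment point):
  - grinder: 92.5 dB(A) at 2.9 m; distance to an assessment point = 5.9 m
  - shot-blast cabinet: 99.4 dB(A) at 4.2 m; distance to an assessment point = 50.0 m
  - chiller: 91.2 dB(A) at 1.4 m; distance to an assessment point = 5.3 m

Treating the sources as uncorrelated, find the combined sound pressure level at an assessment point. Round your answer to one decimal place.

Propagate each source to the receiver with L = L_ref − 20·log₁₀(r/r_ref), then add intensities.
grinder: 92.5 − 20·log₁₀(5.9/2.9) = 92.5 − 6.17 = 86.33 dB(A).
shot-blast cabinet: 99.4 − 20·log₁₀(50.0/4.2) = 99.4 − 21.51 = 77.89 dB(A).
chiller: 91.2 − 20·log₁₀(5.3/1.4) = 91.2 − 11.56 = 79.64 dB(A).
Σ 10^(L/10) = 5.831e+08 → L_total = 10·log₁₀(5.831e+08) = 87.66 dB(A).

87.7 dB(A)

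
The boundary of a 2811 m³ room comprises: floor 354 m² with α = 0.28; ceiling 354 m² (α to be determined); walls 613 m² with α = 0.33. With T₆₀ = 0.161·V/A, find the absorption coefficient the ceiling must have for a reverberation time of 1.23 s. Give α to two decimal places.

A = 0.161·V/T₆₀ = 0.161·2811/1.23 = 367.94 m² sabins.
Absorption from the other surfaces = 354·0.28 + 613·0.33 = 301.41 m², so the ceiling must supply 66.53 m² over 354 m².
α = 66.53/354 = 0.188.

0.19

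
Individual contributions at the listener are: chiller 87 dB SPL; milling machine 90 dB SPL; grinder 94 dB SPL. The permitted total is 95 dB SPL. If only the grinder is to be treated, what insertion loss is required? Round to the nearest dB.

Fixed contribution from the other sources: Σ 10^(L/10) = 10^(87/10) + 10^(90/10) = 1.501e+09 (91.76 dB SPL).
To meet 95 dB SPL overall, the treated grinder may contribute at most 10^(95/10) − 1.501e+09 = 1.661e+09, i.e. 92.20 dB SPL.
So the grinder must be reduced from 94 to 92.20 dB SPL: IL = 1.80 dB.

2 dB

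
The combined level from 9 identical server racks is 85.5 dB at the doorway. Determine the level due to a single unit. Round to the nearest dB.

76 dB

Dividing the total intensity by 9 lowers the level by 10·log₁₀ 9 = 9.542 dB: L₁ = 85.5 − 9.542.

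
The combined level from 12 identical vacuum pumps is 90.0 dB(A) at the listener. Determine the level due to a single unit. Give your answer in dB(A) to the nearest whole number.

79 dB(A)

12 equal contributions raise the level by 10·log₁₀ 12 = 10.792 dB, so each unit alone gives 90.0 − 10.792.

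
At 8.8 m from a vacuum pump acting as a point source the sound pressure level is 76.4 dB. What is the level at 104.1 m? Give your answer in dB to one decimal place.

Spherical spreading from a point source gives a 20·log₁₀(r₂/r₁) drop.
L₂ = 76.4 − 20·log₁₀(104.1/8.8) = 76.4 − 21.459 = 54.94 dB.

54.9 dB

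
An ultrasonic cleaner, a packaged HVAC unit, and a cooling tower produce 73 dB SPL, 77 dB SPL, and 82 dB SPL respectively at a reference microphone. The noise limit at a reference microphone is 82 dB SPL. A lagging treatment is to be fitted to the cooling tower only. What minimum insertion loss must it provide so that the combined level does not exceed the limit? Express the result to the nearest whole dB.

Fixed contribution from the other sources: Σ 10^(L/10) = 10^(73/10) + 10^(77/10) = 7.007e+07 (78.46 dB SPL).
The limit corresponds to 10^(82/10) = 1.585e+08; subtracting the fixed part leaves 8.842e+07 for the cooling tower, i.e. 79.47 dB SPL.
Required insertion loss = 82 − 79.47 = 2.53 dB.

3 dB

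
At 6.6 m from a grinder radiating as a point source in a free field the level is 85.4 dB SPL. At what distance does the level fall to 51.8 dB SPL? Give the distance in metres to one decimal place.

For a point source L₁ − L₂ = 20·log₁₀(r₂/r₁), so r₂ = r₁·10^((L₁−L₂)/20).
r₂ = 6.6·10^((85.4−51.8)/20) = 6.6·10^(33.6/20) = 315.90 m.

315.9 m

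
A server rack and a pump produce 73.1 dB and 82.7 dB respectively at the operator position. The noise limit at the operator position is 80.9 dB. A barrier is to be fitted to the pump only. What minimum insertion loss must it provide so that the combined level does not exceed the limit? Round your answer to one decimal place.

Fixed contribution from the other source: Σ 10^(L/10) = 10^(73.1/10) = 2.042e+07 (73.10 dB).
To meet 80.9 dB overall, the treated pump may contribute at most 10^(80.9/10) − 2.042e+07 = 1.026e+08, i.e. 80.11 dB.
So the pump must be reduced from 82.7 to 80.11 dB: IL = 2.59 dB.

2.6 dB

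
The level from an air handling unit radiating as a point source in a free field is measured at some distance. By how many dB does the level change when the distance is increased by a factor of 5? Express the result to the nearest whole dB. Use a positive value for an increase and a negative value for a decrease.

-14 dB

A point source loses 6 dB per doubling of distance; generally ΔL = −20·log₁₀(r₂/r₁).
ΔL = −20·log₁₀(5) = -13.98 dB.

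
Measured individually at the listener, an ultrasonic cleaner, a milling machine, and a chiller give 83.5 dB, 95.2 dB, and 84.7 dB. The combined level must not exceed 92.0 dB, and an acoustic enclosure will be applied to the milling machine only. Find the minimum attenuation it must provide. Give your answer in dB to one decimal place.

4.9 dB

Fixed contribution from the other sources: Σ 10^(L/10) = 10^(83.5/10) + 10^(84.7/10) = 5.190e+08 (87.15 dB).
To meet 92.0 dB overall, the treated milling machine may contribute at most 10^(92.0/10) − 5.190e+08 = 1.066e+09, i.e. 90.28 dB.
Required insertion loss = 95.2 − 90.28 = 4.92 dB.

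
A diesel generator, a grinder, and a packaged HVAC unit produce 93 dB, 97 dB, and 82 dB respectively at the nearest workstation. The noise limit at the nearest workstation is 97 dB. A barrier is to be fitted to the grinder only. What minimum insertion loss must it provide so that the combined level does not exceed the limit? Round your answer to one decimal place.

2.4 dB

Fixed contribution from the other sources: Σ 10^(L/10) = 10^(93/10) + 10^(82/10) = 2.154e+09 (93.33 dB).
To meet 97 dB overall, the treated grinder may contribute at most 10^(97/10) − 2.154e+09 = 2.858e+09, i.e. 94.56 dB.
So the grinder must be reduced from 97 to 94.56 dB: IL = 2.44 dB.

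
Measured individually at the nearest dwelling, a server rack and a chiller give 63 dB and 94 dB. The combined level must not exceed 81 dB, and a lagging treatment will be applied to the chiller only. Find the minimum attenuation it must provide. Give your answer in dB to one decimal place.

Fixed contribution from the other source: Σ 10^(L/10) = 10^(63/10) = 1.995e+06 (63.00 dB).
To meet 81 dB overall, the treated chiller may contribute at most 10^(81/10) − 1.995e+06 = 1.239e+08, i.e. 80.93 dB.
Required insertion loss = 94 − 80.93 = 13.07 dB.

13.1 dB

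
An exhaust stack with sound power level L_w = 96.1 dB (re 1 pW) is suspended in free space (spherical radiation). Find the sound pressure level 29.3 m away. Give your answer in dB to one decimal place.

55.8 dB

The power spreads over a sphere of area 4π·r², so L_p = L_w − 10·log₁₀(4π·r²).
4π·r² = 1.079e+04 m², 10·log₁₀ of that is 40.329 dB.
L_p = 96.1 − 40.329 = 55.77 dB.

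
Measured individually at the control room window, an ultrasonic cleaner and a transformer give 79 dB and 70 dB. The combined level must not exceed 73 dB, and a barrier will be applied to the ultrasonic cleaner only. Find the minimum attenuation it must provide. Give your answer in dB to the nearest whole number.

Everything except the ultrasonic cleaner sums to 10^(70/10) = 1.000e+07 in linear terms, 70.00 dB.
The limit corresponds to 10^(73/10) = 1.995e+07; subtracting the fixed part leaves 9.953e+06 for the ultrasonic cleaner, i.e. 69.98 dB.
So the ultrasonic cleaner must be reduced from 79 to 69.98 dB: IL = 9.02 dB.

9 dB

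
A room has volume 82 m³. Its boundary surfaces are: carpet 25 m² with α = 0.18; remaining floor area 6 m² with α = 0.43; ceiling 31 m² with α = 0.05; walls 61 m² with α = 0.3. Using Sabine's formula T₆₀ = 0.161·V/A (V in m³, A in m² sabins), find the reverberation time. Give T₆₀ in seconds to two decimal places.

A = Σ Sᵢαᵢ = 25·0.18 + 6·0.43 + 31·0.05 + 61·0.3 = 26.93 m².
T₆₀ = 0.161 × 82 / 26.93 = 0.490 s.

0.49 s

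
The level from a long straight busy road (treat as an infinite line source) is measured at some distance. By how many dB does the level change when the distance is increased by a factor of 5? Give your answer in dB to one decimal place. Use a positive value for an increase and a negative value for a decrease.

-7.0 dB

A line source loses 3 dB per doubling of distance; generally ΔL = −10·log₁₀(r₂/r₁).
ΔL = −10·log₁₀(5) = -6.99 dB.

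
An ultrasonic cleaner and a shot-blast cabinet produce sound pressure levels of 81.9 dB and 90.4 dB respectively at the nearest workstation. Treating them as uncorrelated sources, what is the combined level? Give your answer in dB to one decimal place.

For uncorrelated sources the intensities add, so convert each level to linear form, sum, and take 10·log₁₀ of the total.
Σ 10^(L/10) = 10^(81.9/10) + 10^(90.4/10) = 1.251e+09.
L_total = 10·log₁₀(1.251e+09) = 90.97 dB.

91.0 dB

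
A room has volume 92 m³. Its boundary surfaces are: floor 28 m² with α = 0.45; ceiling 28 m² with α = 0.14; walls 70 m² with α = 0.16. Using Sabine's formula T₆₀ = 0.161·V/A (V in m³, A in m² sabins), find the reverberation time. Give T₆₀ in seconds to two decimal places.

Total absorption A = 28·0.45 + 28·0.14 + 70·0.16 = 27.72 m² sabins.
T₆₀ = 0.161·V/A = 0.161·92/27.72 = 0.534 s.

0.53 s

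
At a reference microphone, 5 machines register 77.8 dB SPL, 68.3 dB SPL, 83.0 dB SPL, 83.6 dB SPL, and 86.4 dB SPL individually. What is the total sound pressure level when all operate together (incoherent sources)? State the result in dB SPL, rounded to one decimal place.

89.7 dB SPL

Incoherent sources combine by intensity addition: L_total = 10·log₁₀(Σ 10^(L_i/10)).
Σ 10^(L/10) = 10^(77.8/10) + 10^(68.3/10) + 10^(83.0/10) + 10^(83.6/10) + 10^(86.4/10) = 9.321e+08.
L_total = 10·log₁₀(9.321e+08) = 89.69 dB SPL.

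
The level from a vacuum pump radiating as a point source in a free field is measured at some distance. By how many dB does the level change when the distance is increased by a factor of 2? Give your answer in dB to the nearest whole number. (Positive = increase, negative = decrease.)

Point-source spreading: ΔL = −20·log₁₀(r₂/r₁).
ΔL = −20·log₁₀(2) = -6.02 dB.

-6 dB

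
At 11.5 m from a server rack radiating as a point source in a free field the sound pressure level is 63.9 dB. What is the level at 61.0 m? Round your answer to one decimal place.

For a point source, L₂ = L₁ − 20·log₁₀(r₂/r₁).
L₂ = 63.9 − 20·log₁₀(61.0/11.5) = 63.9 − 14.493 = 49.41 dB.

49.4 dB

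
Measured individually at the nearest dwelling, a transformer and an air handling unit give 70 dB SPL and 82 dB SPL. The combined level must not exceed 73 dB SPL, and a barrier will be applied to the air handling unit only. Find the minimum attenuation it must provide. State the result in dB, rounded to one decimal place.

The untreated sources together contribute 10^(70/10) = 1.000e+07, i.e. 70.00 dB SPL.
To meet 73 dB SPL overall, the treated air handling unit may contribute at most 10^(73/10) − 1.000e+07 = 9.953e+06, i.e. 69.98 dB SPL.
Required insertion loss = 82 − 69.98 = 12.02 dB.

12.0 dB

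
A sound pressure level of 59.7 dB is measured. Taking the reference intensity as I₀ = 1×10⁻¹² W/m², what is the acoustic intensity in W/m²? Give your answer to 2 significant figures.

I = I₀·10^(L/10) = 10⁻¹² × 10^(59.7/10) = 10^(-6.030).

9.3e-07 W/m²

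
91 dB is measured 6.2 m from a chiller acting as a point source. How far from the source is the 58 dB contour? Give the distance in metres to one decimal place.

The 33.0 dB drop corresponds to a distance ratio of 10^(33.0/20) for a point source.
r₂ = 6.2·10^((91−58)/20) = 6.2·10^(33.0/20) = 276.94 m.

276.9 m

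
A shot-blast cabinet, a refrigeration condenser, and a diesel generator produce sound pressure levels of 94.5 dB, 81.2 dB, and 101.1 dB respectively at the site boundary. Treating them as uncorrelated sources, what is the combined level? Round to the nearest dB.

For uncorrelated sources the intensities add, so convert each level to linear form, sum, and take 10·log₁₀ of the total.
Σ 10^(L/10) = 10^(94.5/10) + 10^(81.2/10) + 10^(101.1/10) = 1.583e+10.
L_total = 10·log₁₀(1.583e+10) = 102.00 dB.

102 dB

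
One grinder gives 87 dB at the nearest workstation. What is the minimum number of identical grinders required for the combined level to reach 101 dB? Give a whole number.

26

N identical sources give L₁ + 10·log₁₀ N, so require 10·log₁₀ N ≥ 101 − 87 = 14.0 dB.
N ≥ 10^(14.0/10) = 25.119, so N = 26.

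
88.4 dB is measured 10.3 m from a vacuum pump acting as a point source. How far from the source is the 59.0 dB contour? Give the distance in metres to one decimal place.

304.0 m

For a point source L₁ − L₂ = 20·log₁₀(r₂/r₁), so r₂ = r₁·10^((L₁−L₂)/20).
r₂ = 10.3·10^((88.4−59.0)/20) = 10.3·10^(29.4/20) = 303.97 m.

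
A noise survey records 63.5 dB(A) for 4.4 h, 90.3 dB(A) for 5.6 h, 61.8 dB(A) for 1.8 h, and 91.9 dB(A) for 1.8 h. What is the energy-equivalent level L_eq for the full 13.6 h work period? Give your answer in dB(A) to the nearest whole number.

88 dB(A)

The energy average is taken in the linear domain: L_eq = 10·log₁₀[(Σ tᵢ·10^(Lᵢ/10))/T], T = 13.6 h.
Σ tᵢ·10^(Lᵢ/10) = 4.4·10^(63.5/10) + 5.6·10^(90.3/10) + 1.8·10^(61.8/10) + 1.8·10^(91.9/10) = 8.801e+09.
L_eq = 10·log₁₀(8.801e+09/13.6) = 88.11 dB(A).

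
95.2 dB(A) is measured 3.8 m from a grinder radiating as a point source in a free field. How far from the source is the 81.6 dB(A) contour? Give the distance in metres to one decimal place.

18.2 m

Point-source spreading drops the level by 20·log₁₀(r₂/r₁); inverting, r₂/r₁ = 10^(ΔL/20).
r₂ = 3.8·10^((95.2−81.6)/20) = 3.8·10^(13.6/20) = 18.19 m.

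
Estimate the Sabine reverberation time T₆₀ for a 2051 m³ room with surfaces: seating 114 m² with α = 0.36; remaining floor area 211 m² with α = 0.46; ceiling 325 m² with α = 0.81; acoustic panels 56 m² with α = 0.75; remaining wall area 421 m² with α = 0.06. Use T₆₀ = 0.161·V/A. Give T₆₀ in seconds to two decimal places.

Total absorption A = 114·0.36 + 211·0.46 + 325·0.81 + 56·0.75 + 421·0.06 = 468.61 m² sabins.
T₆₀ = 0.161·V/A = 0.161·2051/468.61 = 0.705 s.

0.70 s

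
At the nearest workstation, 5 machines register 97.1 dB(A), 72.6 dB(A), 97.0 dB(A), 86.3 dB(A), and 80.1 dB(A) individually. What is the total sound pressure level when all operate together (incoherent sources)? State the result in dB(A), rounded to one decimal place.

100.3 dB(A)

Incoherent sources combine by intensity addition: L_total = 10·log₁₀(Σ 10^(L_i/10)).
Σ 10^(L/10) = 10^(97.1/10) + 10^(72.6/10) + 10^(97.0/10) + 10^(86.3/10) + 10^(80.1/10) = 1.069e+10.
L_total = 10·log₁₀(1.069e+10) = 100.29 dB(A).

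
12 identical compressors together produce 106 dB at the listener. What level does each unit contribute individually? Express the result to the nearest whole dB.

95 dB

Dividing the total intensity by 12 lowers the level by 10·log₁₀ 12 = 10.792 dB: L₁ = 106 − 10.792.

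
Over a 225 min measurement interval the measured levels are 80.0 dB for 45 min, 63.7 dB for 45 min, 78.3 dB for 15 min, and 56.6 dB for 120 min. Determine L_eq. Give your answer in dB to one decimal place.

74.0 dB

The energy average is taken in the linear domain: L_eq = 10·log₁₀[(Σ tᵢ·10^(Lᵢ/10))/T], T = 225 min.
Σ tᵢ·10^(Lᵢ/10) = 45·10^(80.0/10) + 45·10^(63.7/10) + 15·10^(78.3/10) + 120·10^(56.6/10) = 5.674e+09.
L_eq = 10·log₁₀(5.674e+09/225) = 74.02 dB.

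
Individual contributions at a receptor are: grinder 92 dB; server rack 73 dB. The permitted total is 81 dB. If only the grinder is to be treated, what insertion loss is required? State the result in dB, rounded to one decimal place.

The untreated sources together contribute 10^(73/10) = 1.995e+07, i.e. 73.00 dB.
To meet 81 dB overall, the treated grinder may contribute at most 10^(81/10) − 1.995e+07 = 1.059e+08, i.e. 80.25 dB.
So the grinder must be reduced from 92 to 80.25 dB: IL = 11.75 dB.

11.7 dB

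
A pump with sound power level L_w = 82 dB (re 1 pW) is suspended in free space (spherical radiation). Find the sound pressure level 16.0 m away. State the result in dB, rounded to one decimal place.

46.9 dB

L_p = L_w − 10·log₁₀(4π·r²) with r = 16.0 m.
4π·r² = 3217 m², 10·log₁₀ of that is 35.074 dB.
L_p = 82 − 35.074 = 46.93 dB.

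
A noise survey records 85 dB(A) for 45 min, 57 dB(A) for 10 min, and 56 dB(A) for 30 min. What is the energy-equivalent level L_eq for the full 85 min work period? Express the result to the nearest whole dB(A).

82 dB(A)

L_eq = 10·log₁₀[(1/T)·Σ tᵢ·10^(Lᵢ/10)] with T = 85 min.
Σ tᵢ·10^(Lᵢ/10) = 45·10^(85/10) + 10·10^(57/10) + 30·10^(56/10) = 1.425e+10.
L_eq = 10·log₁₀(1.425e+10/85) = 82.24 dB(A).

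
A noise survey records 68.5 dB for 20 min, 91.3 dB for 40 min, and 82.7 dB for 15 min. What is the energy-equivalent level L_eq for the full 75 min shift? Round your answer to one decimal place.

88.8 dB

L_eq = 10·log₁₀[(1/T)·Σ tᵢ·10^(Lᵢ/10)] with T = 75 min.
Σ tᵢ·10^(Lᵢ/10) = 20·10^(68.5/10) + 40·10^(91.3/10) + 15·10^(82.7/10) = 5.689e+10.
L_eq = 10·log₁₀(5.689e+10/75) = 88.80 dB.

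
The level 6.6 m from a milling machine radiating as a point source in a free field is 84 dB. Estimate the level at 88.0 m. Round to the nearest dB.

62 dB

Point-source attenuation: ΔL = 20·log₁₀(r₂/r₁) = 20·log₁₀(88.0/6.6) = 22.499 dB.
L₂ = 84 − 20·log₁₀(88.0/6.6) = 84 − 22.499 = 61.50 dB.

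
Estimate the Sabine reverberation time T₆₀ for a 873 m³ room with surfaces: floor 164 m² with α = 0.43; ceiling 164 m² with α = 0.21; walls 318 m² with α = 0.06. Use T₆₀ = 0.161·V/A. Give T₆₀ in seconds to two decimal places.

Summing Sᵢαᵢ: 164·0.43 + 164·0.21 + 318·0.06 = 124.04 m².
T₆₀ = 0.161·V/A = 0.161·873/124.04 = 1.133 s.

1.13 s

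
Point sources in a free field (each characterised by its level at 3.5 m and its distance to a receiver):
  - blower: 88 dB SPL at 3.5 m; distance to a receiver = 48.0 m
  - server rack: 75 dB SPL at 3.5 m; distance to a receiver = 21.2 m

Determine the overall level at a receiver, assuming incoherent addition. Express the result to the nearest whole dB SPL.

Propagate each source to the receiver with L = L_ref − 20·log₁₀(r/r_ref), then add intensities.
blower: 88 − 20·log₁₀(48.0/3.5) = 88 − 22.74 = 65.26 dB SPL.
server rack: 75 − 20·log₁₀(21.2/3.5) = 75 − 15.65 = 59.35 dB SPL.
Σ 10^(L/10) = 4.217e+06 → L_total = 10·log₁₀(4.217e+06) = 66.25 dB SPL.

66 dB SPL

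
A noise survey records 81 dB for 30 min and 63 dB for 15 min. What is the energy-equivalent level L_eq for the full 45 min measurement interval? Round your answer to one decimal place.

79.3 dB

The energy average is taken in the linear domain: L_eq = 10·log₁₀[(Σ tᵢ·10^(Lᵢ/10))/T], T = 45 min.
Σ tᵢ·10^(Lᵢ/10) = 30·10^(81/10) + 15·10^(63/10) = 3.807e+09.
L_eq = 10·log₁₀(3.807e+09/45) = 79.27 dB.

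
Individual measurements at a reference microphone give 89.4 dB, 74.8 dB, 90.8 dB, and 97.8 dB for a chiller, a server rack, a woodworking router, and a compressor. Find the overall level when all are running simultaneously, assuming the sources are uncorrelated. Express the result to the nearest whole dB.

For uncorrelated sources the intensities add, so convert each level to linear form, sum, and take 10·log₁₀ of the total.
Σ 10^(L/10) = 10^(89.4/10) + 10^(74.8/10) + 10^(90.8/10) + 10^(97.8/10) = 8.129e+09.
L_total = 10·log₁₀(8.129e+09) = 99.10 dB.

99 dB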